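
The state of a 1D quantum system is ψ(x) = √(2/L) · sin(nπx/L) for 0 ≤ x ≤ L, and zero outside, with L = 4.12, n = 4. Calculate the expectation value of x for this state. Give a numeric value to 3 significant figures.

⟨x⟩ = ∫ x·|ψ|² dx (integrals over the domain).
With sin²θ = (1 − cos2θ)/2 on 0 ≤ x ≤ L: ∫sin²(nπx/L) dx = L/2, ∫x·sin²(nπx/L) dx = L²/4, ∫x²·sin²(nπx/L) dx = L³·(1/6 − 1/(4n²π²)); higher powers xᵏ the same way, integrating xᵏ·cos(2nπx/L) by parts.
⟨x⟩ = 2.0600.

2.06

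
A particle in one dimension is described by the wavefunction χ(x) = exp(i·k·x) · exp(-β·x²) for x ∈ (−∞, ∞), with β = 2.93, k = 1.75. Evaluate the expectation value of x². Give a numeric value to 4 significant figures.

0.08532

⟨x²⟩ = ∫ x²·|χ|² dx / ∫|χ|² dx (integrals over the domain).
Gaussian moments: ∫x^(2j)·e^(−2βx²) dx = (2j−1)!!/(4β)^j · √(π/(2β)), odd powers integrate to 0; here √(π/(2β)) = 0.73219.
State is unnormalized: ∫|χ|² dx = 0.73219, and ∫χ*·x²·χ dx = 0.062474, so ⟨x²⟩ = 0.062474 / 0.73219.
⟨x²⟩ = 0.085324.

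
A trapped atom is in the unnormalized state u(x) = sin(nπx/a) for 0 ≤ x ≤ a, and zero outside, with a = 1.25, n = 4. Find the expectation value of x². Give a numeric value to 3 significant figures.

⟨x²⟩ = ∫ x²·|u|² dx / ∫|u|² dx (integrals over the domain).
With sin²θ = (1 − cos2θ)/2 on 0 ≤ x ≤ a: ∫sin²(nπx/a) dx = a/2, ∫x·sin²(nπx/a) dx = a²/4, ∫x²·sin²(nπx/a) dx = a³·(1/6 − 1/(4n²π²)); higher powers xᵏ the same way, integrating xᵏ·cos(2nπx/a) by parts.
State is unnormalized: ∫|u|² dx = 0.62500, and ∫u*·x²·u dx = 0.32243, so ⟨x²⟩ = 0.32243 / 0.62500.
⟨x²⟩ = 0.51589.

0.516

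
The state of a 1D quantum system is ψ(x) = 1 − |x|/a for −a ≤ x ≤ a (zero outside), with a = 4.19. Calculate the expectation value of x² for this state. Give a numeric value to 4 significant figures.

⟨x²⟩ = ∫ x²·|ψ|² dx / ∫|ψ|² dx (integrals over the domain).
ψ is even, so ∫ over [−a, a] = 2∫₀ᵃ with ψ = 1 − x/a there: ∫₀ᵃ (1 − x/a)² dx = a/3, ∫₀ᵃ x²(1 − x/a)² dx = a³/30, ∫₀ᵃ x⁴(1 − x/a)² dx = a⁵/105.
State is unnormalized: ∫|ψ|² dx = 2.7933, and ∫ψ*·x²·ψ dx = 4.9040, so ⟨x²⟩ = 4.9040 / 2.7933.
⟨x²⟩ = 1.7556.

1.756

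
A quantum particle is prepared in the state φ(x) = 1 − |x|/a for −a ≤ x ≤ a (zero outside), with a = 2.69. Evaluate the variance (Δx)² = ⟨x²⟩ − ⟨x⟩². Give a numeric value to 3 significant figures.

Compute ⟨x⟩ and ⟨x²⟩ separately, then (Δx)² = ⟨x²⟩ − ⟨x⟩².
φ is even, so ∫ over [−a, a] = 2∫₀ᵃ with φ = 1 − x/a there: ∫₀ᵃ (1 − x/a)² dx = a/3, ∫₀ᵃ x²(1 − x/a)² dx = a³/30, ∫₀ᵃ x⁴(1 − x/a)² dx = a⁵/105.
Normalization: ∫|φ|² dx = 1.7933.
⟨x⟩ = 0.0000 and ⟨x²⟩ = 0.72361.
(Δx)² = 0.72361 − (0.0000)² = 0.72361.

0.724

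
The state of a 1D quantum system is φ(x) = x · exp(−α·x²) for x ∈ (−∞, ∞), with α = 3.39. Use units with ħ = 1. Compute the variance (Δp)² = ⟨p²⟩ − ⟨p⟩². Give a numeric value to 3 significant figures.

10.2

Compute ⟨p⟩ and ⟨p²⟩ separately; (Δp)² = ⟨p²⟩ − ⟨p⟩².
Expand each integrand as polynomial × e^(−2αx²) and use ∫x^(2j)·e^(−2αx²) dx = (2j−1)!!/(4α)^j · √(π/(2α)), odd powers → 0; here √(π/(2α)) = 0.68071. Differentiate with the product rule, d/dx e^(−αx²) = −2αx·e^(−αx²).
Normalization: ∫|φ|² dx = 0.050200.
⟨p⟩ = 0.0000 and ⟨p²⟩ = 10.170.
(Δp)² = 10.170 − (0.0000)² = 10.170.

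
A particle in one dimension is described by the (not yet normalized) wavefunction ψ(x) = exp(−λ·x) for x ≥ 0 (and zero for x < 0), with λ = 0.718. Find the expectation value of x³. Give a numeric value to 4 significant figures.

⟨x³⟩ = ∫ x³·|ψ|² dx / ∫|ψ|² dx (integrals over the domain).
Every integrand reduces to terms xʲ·e^(−2λx) on [0, ∞); use ∫₀^∞ xʲ·e^(−2λx) dx = j!/(2λ)^(j+1).
State is unnormalized: ∫|ψ|² dx = 0.69638, and ∫ψ*·x³·ψ dx = 1.4110, so ⟨x³⟩ = 1.4110 / 0.69638.
⟨x³⟩ = 2.0262.

2.026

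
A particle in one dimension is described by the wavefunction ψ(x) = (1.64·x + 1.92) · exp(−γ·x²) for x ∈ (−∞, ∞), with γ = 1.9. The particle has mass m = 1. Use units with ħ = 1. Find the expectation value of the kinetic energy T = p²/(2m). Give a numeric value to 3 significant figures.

T = −(ħ²/2m) d²/dx², so ⟨T⟩ = −(ħ²/2m) ∫ ψ*·ψ'' dx / ∫|ψ|² dx; with m = 1.
Expand each integrand as polynomial × e^(−2γx²) and use ∫x^(2j)·e^(−2γx²) dx = (2j−1)!!/(4γ)^j · √(π/(2γ)), odd powers → 0; here √(π/(2γ)) = 0.90925. Differentiate with the product rule, d/dx e^(−γx²) = −2γx·e^(−γx²).
State is unnormalized: ∫|ψ|² dx = 3.6736, and ∫ψ*·(−ħ²/2m · ψ'') dx = 4.1013, so ⟨T⟩ = 4.1013 / 3.6736.
⟨T⟩ = 1.1164.

1.12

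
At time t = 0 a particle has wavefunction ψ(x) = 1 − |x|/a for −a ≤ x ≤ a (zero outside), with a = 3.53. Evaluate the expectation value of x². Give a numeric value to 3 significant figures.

⟨x²⟩ = ∫ x²·|ψ|² dx / ∫|ψ|² dx (integrals over the domain).
ψ is even, so ∫ over [−a, a] = 2∫₀ᵃ with ψ = 1 − x/a there: ∫₀ᵃ (1 − x/a)² dx = a/3, ∫₀ᵃ x²(1 − x/a)² dx = a³/30, ∫₀ᵃ x⁴(1 − x/a)² dx = a⁵/105.
State is unnormalized: ∫|ψ|² dx = 2.3533, and ∫ψ*·x²·ψ dx = 2.9325, so ⟨x²⟩ = 2.9325 / 2.3533.
⟨x²⟩ = 1.2461.

1.25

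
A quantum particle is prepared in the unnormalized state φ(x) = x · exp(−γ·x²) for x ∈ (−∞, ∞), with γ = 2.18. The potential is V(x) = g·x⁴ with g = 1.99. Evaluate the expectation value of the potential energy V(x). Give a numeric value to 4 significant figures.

⟨V⟩ = ∫ V(x)·|φ|² dx / ∫|φ|² dx.
Expand each integrand as polynomial × e^(−2γx²) and use ∫x^(2j)·e^(−2γx²) dx = (2j−1)!!/(4γ)^j · √(π/(2γ)), odd powers → 0; here √(π/(2γ)) = 0.84885.
State is unnormalized: ∫|φ|² dx = 0.097345, and ∫φ*·V(x)·φ dx = 0.038214, so ⟨V⟩ = 0.038214 / 0.097345.
⟨V⟩ = 0.39256.

0.3926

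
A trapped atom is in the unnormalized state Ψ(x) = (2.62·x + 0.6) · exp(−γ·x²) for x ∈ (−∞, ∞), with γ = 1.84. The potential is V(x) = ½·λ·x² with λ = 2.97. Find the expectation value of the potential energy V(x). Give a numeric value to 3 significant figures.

⟨V⟩ = ∫ V(x)·|Ψ|² dx / ∫|Ψ|² dx.
Expand each integrand as polynomial × e^(−2γx²) and use ∫x^(2j)·e^(−2γx²) dx = (2j−1)!!/(4γ)^j · √(π/(2γ)), odd powers → 0; here √(π/(2γ)) = 0.92396.
State is unnormalized: ∫|Ψ|² dx = 1.1944, and ∫Ψ*·V(x)·Ψ dx = 0.58872, so ⟨V⟩ = 0.58872 / 1.1944.
⟨V⟩ = 0.49292.

0.493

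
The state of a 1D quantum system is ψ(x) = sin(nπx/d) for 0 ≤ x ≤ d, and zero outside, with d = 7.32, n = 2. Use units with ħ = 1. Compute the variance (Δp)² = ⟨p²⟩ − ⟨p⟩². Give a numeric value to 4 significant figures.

Compute ⟨p⟩ and ⟨p²⟩ separately; (Δp)² = ⟨p²⟩ − ⟨p⟩².
d/dx sin(nπx/d) = (nπ/d)·cos(nπx/d) and d²/dx² sin(nπx/d) = −(nπ/d)²·sin(nπx/d); on 0 ≤ x ≤ d, ∫sin²(nπx/d) dx = d/2 and ∫sin(nπx/d)·cos(nπx/d) dx = 0.
Normalization: ∫|ψ|² dx = 3.6600.
⟨p⟩ = 0.0000 and ⟨p²⟩ = 0.73678.
(Δp)² = 0.73678 − (0.0000)² = 0.73678.

0.7368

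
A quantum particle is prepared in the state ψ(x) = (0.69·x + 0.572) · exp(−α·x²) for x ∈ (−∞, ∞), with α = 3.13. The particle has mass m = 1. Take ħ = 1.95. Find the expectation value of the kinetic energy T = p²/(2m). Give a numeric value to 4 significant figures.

7.190

T = −(ħ²/2m) d²/dx², so ⟨T⟩ = −(ħ²/2m) ∫ ψ*·ψ'' dx / ∫|ψ|² dx; with m = 1.
Expand each integrand as polynomial × e^(−2αx²) and use ∫x^(2j)·e^(−2αx²) dx = (2j−1)!!/(4α)^j · √(π/(2α)), odd powers → 0; here √(π/(2α)) = 0.70842. Differentiate with the product rule, d/dx e^(−αx²) = −2αx·e^(−αx²).
State is unnormalized: ∫|ψ|² dx = 0.25872, and ∫ψ*·(−ħ²/2m · ψ'') dx = 1.8602, so ⟨T⟩ = 1.8602 / 0.25872.
⟨T⟩ = 7.1902.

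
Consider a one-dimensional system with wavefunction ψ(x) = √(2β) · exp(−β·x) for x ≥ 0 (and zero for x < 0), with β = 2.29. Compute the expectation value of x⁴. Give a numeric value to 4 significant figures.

0.05454

⟨x⁴⟩ = ∫ x⁴·|ψ|² dx (integrals over the domain).
Every integrand reduces to terms xʲ·e^(−2βx) on [0, ∞); use ∫₀^∞ xʲ·e^(−2βx) dx = j!/(2β)^(j+1).
⟨x⁴⟩ = 0.054544.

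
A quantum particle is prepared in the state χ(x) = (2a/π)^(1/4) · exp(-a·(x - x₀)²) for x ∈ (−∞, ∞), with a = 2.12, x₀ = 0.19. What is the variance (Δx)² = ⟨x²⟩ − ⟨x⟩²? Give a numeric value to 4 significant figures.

0.1179

Compute ⟨x⟩ and ⟨x²⟩ separately, then (Δx)² = ⟨x²⟩ − ⟨x⟩².
Gaussian moments (u = x − x₀): ∫u^(2j)·e^(−2au²) du = (2j−1)!!/(4a)^j · √(π/(2a)), odd powers integrate to 0; here √(π/(2a)) = 0.86078.
⟨x⟩ = 0.19000 and ⟨x²⟩ = 0.15402.
(Δx)² = 0.15402 − (0.19000)² = 0.11792.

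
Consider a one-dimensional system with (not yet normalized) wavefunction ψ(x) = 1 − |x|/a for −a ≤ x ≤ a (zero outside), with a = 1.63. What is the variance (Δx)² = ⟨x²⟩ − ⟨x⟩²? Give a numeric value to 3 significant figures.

Compute ⟨x⟩ and ⟨x²⟩ separately, then (Δx)² = ⟨x²⟩ − ⟨x⟩².
ψ is even, so ∫ over [−a, a] = 2∫₀ᵃ with ψ = 1 − x/a there: ∫₀ᵃ (1 − x/a)² dx = a/3, ∫₀ᵃ x²(1 − x/a)² dx = a³/30, ∫₀ᵃ x⁴(1 − x/a)² dx = a⁵/105.
Normalization: ∫|ψ|² dx = 1.0867.
⟨x⟩ = 0.0000 and ⟨x²⟩ = 0.26569.
(Δx)² = 0.26569 − (0.0000)² = 0.26569.

0.266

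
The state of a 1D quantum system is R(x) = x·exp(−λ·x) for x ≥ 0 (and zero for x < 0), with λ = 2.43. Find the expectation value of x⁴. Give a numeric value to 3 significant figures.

0.645

⟨x⁴⟩ = ∫ x⁴·|R|² dx / ∫|R|² dx (integrals over the domain).
Every integrand reduces to terms xʲ·e^(−2λx) on [0, ∞); use ∫₀^∞ xʲ·e^(−2λx) dx = j!/(2λ)^(j+1).
State is unnormalized: ∫|R|² dx = 0.017423, and ∫R*·x⁴·R dx = 0.011243, so ⟨x⁴⟩ = 0.011243 / 0.017423.
⟨x⁴⟩ = 0.64529.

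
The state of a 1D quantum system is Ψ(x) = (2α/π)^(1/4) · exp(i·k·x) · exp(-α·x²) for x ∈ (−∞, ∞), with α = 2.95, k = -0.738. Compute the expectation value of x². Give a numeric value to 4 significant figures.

⟨x²⟩ = ∫ x²·|Ψ|² dx (integrals over the domain).
Gaussian moments: ∫x^(2j)·e^(−2αx²) dx = (2j−1)!!/(4α)^j · √(π/(2α)), odd powers integrate to 0; here √(π/(2α)) = 0.72971.
⟨x²⟩ = 0.084746.

0.08475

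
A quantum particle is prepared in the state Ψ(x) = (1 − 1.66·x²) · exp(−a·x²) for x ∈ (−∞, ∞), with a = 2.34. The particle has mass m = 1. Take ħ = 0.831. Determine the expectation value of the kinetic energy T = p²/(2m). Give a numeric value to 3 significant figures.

1.72

T = −(ħ²/2m) d²/dx², so ⟨T⟩ = −(ħ²/2m) ∫ Ψ*·Ψ'' dx / ∫|Ψ|² dx; with m = 1.
Expand each integrand as polynomial × e^(−2ax²) and use ∫x^(2j)·e^(−2ax²) dx = (2j−1)!!/(4a)^j · √(π/(2a)), odd powers → 0; here √(π/(2a)) = 0.81932. Differentiate with the product rule, d/dx e^(−ax²) = −2ax·e^(−ax²).
State is unnormalized: ∫|Ψ|² dx = 0.60601, and ∫Ψ*·(−ħ²/2m · Ψ'') dx = 1.0425, so ⟨T⟩ = 1.0425 / 0.60601.
⟨T⟩ = 1.7203.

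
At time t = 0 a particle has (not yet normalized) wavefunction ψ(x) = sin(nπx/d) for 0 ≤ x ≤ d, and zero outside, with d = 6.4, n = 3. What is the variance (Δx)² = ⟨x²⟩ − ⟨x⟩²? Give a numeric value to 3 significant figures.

3.18

Compute ⟨x⟩ and ⟨x²⟩ separately, then (Δx)² = ⟨x²⟩ − ⟨x⟩².
With sin²θ = (1 − cos2θ)/2 on 0 ≤ x ≤ d: ∫sin²(nπx/d) dx = d/2, ∫x·sin²(nπx/d) dx = d²/4, ∫x²·sin²(nπx/d) dx = d³·(1/6 − 1/(4n²π²)); higher powers xᵏ the same way, integrating xᵏ·cos(2nπx/d) by parts.
Normalization: ∫|ψ|² dx = 3.2000.
⟨x⟩ = 3.2000 and ⟨x²⟩ = 13.423.
(Δx)² = 13.423 − (3.2000)² = 3.1828.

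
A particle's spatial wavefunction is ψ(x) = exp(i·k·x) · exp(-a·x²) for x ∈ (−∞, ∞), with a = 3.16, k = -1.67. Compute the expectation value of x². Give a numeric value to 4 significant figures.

0.07911

⟨x²⟩ = ∫ x²·|ψ|² dx / ∫|ψ|² dx (integrals over the domain).
Gaussian moments: ∫x^(2j)·e^(−2ax²) dx = (2j−1)!!/(4a)^j · √(π/(2a)), odd powers integrate to 0; here √(π/(2a)) = 0.70504.
State is unnormalized: ∫|ψ|² dx = 0.70504, and ∫ψ*·x²·ψ dx = 0.055779, so ⟨x²⟩ = 0.055779 / 0.70504.
⟨x²⟩ = 0.079114.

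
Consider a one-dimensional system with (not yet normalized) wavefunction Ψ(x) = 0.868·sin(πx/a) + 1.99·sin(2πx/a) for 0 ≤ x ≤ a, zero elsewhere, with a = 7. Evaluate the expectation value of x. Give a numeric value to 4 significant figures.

2.576

⟨x⟩ = ∫ x·|Ψ|² dx / ∫|Ψ|² dx (integrals over the domain).
On 0 ≤ x ≤ a (j ≠ l): ∫sin²(jπx/a) dx = a/2, ∫sin(jπx/a)·sin(lπx/a) dx = 0; diagonal moments ∫x·sin²(jπx/a) dx = a²/4, ∫x²·sin²(jπx/a) dx = a³·(1/6 − 1/(4j²π²)); cross terms ∫x·sin(jπx/a)·sin(lπx/a) dx = 0 for j + l even and −4jla²/(π²(j² − l²)²) for j + l odd, ∫x²·sin(jπx/a)·sin(lπx/a) dx = (−1)^(j+l)·4jla³/(π²(j² − l²)²); higher powers the same way via product-to-sum and parts.
State is unnormalized: ∫|Ψ|² dx = 16.497, and ∫Ψ*·x·Ψ dx = 42.495, so ⟨x⟩ = 42.495 / 16.497.
⟨x⟩ = 2.5759.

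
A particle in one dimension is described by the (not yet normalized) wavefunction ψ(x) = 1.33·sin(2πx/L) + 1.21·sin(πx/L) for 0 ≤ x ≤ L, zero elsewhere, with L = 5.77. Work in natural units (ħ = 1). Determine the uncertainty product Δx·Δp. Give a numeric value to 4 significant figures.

0.7453

Δx = √(⟨x²⟩−⟨x⟩²), Δp = √(⟨p²⟩−⟨p⟩²).
On 0 ≤ x ≤ L (j ≠ l): ∫sin²(jπx/L) dx = L/2, ∫sin(jπx/L)·sin(lπx/L) dx = 0; diagonal moments ∫x·sin²(jπx/L) dx = L²/4, ∫x²·sin²(jπx/L) dx = L³·(1/6 − 1/(4j²π²)); cross terms ∫x·sin(jπx/L)·sin(lπx/L) dx = 0 for j + l even and −4jlL²/(π²(j² − l²)²) for j + l odd, ∫x²·sin(jπx/L)·sin(lπx/L) dx = (−1)^(j+l)·4jlL³/(π²(j² − l²)²); higher powers the same way via product-to-sum and parts. d²/dx² sin(jπx/L) = −(jπ/L)²·sin(jπx/L); on 0 ≤ x ≤ L, ∫sin²(jπx/L) dx = L/2 and ∫sin(jπx/L)·sin(lπx/L) dx = 0 for j ≠ l, so only diagonal terms survive in ∫|ψ|² and ∫ψ·ψ″; ∫ψ·ψ′ dx = [ψ²/2] between the walls = 0.
Normalization: ∫|ψ|² dx = 9.3272.
⟨x⟩ = 1.8503, ⟨x²⟩ = 4.1329 ⇒ Δx = 0.84219.
⟨p⟩ = 0.0000, ⟨p²⟩ = 0.78304 ⇒ Δp = 0.88490.
Δx·Δp = 0.74525.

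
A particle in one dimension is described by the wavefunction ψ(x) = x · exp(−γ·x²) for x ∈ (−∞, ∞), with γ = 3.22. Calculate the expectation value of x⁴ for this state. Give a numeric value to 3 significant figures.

⟨x⁴⟩ = ∫ x⁴·|ψ|² dx / ∫|ψ|² dx (integrals over the domain).
Expand each integrand as polynomial × e^(−2γx²) and use ∫x^(2j)·e^(−2γx²) dx = (2j−1)!!/(4γ)^j · √(π/(2γ)), odd powers → 0; here √(π/(2γ)) = 0.69844.
State is unnormalized: ∫|ψ|² dx = 0.054227, and ∫ψ*·x⁴·ψ dx = 0.0049032, so ⟨x⁴⟩ = 0.0049032 / 0.054227.
⟨x⁴⟩ = 0.090419.

0.0904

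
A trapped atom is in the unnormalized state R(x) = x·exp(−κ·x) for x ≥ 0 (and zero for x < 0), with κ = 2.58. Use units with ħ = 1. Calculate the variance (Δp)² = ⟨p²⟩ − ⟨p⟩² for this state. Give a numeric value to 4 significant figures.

6.656

Compute ⟨p⟩ and ⟨p²⟩ separately; (Δp)² = ⟨p²⟩ − ⟨p⟩².
Differentiate x·exp(−κ·x) with the product rule; every integrand then reduces to terms xʲ·e^(−2κx) on [0, ∞), with ∫₀^∞ xʲ·e^(−2κx) dx = j!/(2κ)^(j+1).
Normalization: ∫|R|² dx = 0.014557.
⟨p⟩ = 0.0000 and ⟨p²⟩ = 6.6564.
(Δp)² = 6.6564 − (0.0000)² = 6.6564.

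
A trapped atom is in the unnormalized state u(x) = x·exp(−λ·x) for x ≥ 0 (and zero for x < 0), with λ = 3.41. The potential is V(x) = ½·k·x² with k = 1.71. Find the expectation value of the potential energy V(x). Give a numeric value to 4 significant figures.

0.2206

⟨V⟩ = ∫ V(x)·|u|² dx / ∫|u|² dx.
Every integrand reduces to terms xʲ·e^(−2λx) on [0, ∞); use ∫₀^∞ xʲ·e^(−2λx) dx = j!/(2λ)^(j+1).
State is unnormalized: ∫|u|² dx = 0.0063049, and ∫u*·V(x)·u dx = 0.0013908, so ⟨V⟩ = 0.0013908 / 0.0063049.
⟨V⟩ = 0.22059.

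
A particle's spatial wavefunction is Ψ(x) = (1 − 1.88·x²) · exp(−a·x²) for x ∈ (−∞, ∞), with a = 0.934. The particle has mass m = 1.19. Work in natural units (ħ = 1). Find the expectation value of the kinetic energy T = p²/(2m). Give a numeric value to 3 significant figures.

1.97

T = −(ħ²/2m) d²/dx², so ⟨T⟩ = −(ħ²/2m) ∫ Ψ*·Ψ'' dx / ∫|Ψ|² dx; with m = 1.19.
Expand each integrand as polynomial × e^(−2ax²) and use ∫x^(2j)·e^(−2ax²) dx = (2j−1)!!/(4a)^j · √(π/(2a)), odd powers → 0; here √(π/(2a)) = 1.2968. Differentiate with the product rule, d/dx e^(−ax²) = −2ax·e^(−ax²).
State is unnormalized: ∫|Ψ|² dx = 0.97684, and ∫Ψ*·(−ħ²/2m · Ψ'') dx = 1.9232, so ⟨T⟩ = 1.9232 / 0.97684.
⟨T⟩ = 1.9688.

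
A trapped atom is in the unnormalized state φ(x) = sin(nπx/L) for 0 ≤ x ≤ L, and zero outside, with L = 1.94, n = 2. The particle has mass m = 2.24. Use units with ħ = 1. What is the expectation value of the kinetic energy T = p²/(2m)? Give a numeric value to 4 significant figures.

T = −(ħ²/2m) d²/dx², so ⟨T⟩ = −(ħ²/2m) ∫ φ*·φ'' dx / ∫|φ|² dx; with m = 2.24.
d/dx sin(nπx/L) = (nπ/L)·cos(nπx/L) and d²/dx² sin(nπx/L) = −(nπ/L)²·sin(nπx/L); on 0 ≤ x ≤ L, ∫sin²(nπx/L) dx = L/2 and ∫sin(nπx/L)·cos(nπx/L) dx = 0.
State is unnormalized: ∫|φ|² dx = 0.97000, and ∫φ*·(−ħ²/2m · φ'') dx = 2.2712, so ⟨T⟩ = 2.2712 / 0.97000.
⟨T⟩ = 2.3414.

2.341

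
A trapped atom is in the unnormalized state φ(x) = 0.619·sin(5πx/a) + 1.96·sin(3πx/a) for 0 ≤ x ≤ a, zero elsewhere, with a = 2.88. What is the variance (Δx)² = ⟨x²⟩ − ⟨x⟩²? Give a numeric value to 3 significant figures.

Compute ⟨x⟩ and ⟨x²⟩ separately, then (Δx)² = ⟨x²⟩ − ⟨x⟩².
On 0 ≤ x ≤ a (j ≠ l): ∫sin²(jπx/a) dx = a/2, ∫sin(jπx/a)·sin(lπx/a) dx = 0; diagonal moments ∫x·sin²(jπx/a) dx = a²/4, ∫x²·sin²(jπx/a) dx = a³·(1/6 − 1/(4j²π²)); cross terms ∫x·sin(jπx/a)·sin(lπx/a) dx = 0 for j + l even and −4jla²/(π²(j² − l²)²) for j + l odd, ∫x²·sin(jπx/a)·sin(lπx/a) dx = (−1)^(j+l)·4jla³/(π²(j² − l²)²); higher powers the same way via product-to-sum and parts.
Normalization: ∫|φ|² dx = 6.0837.
⟨x⟩ = 1.4400 and ⟨x²⟩ = 2.9471.
(Δx)² = 2.9471 − (1.4400)² = 0.87348.

0.873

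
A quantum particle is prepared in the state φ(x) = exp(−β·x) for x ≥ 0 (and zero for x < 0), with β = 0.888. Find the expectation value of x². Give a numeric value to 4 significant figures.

⟨x²⟩ = ∫ x²·|φ|² dx / ∫|φ|² dx (integrals over the domain).
Every integrand reduces to terms xʲ·e^(−2βx) on [0, ∞); use ∫₀^∞ xʲ·e^(−2βx) dx = j!/(2β)^(j+1).
State is unnormalized: ∫|φ|² dx = 0.56306, and ∫φ*·x²·φ dx = 0.35703, so ⟨x²⟩ = 0.35703 / 0.56306.
⟨x²⟩ = 0.63408.

0.6341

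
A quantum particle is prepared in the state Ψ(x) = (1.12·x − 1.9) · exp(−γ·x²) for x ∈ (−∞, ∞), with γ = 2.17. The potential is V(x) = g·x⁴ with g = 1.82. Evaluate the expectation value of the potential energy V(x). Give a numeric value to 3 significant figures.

0.0836

⟨V⟩ = ∫ V(x)·|Ψ|² dx / ∫|Ψ|² dx.
Expand each integrand as polynomial × e^(−2γx²) and use ∫x^(2j)·e^(−2γx²) dx = (2j−1)!!/(4γ)^j · √(π/(2γ)), odd powers → 0; here √(π/(2γ)) = 0.85081.
State is unnormalized: ∫|Ψ|² dx = 3.1944, and ∫Ψ*·V(x)·Ψ dx = 0.26713, so ⟨V⟩ = 0.26713 / 3.1944.
⟨V⟩ = 0.083627.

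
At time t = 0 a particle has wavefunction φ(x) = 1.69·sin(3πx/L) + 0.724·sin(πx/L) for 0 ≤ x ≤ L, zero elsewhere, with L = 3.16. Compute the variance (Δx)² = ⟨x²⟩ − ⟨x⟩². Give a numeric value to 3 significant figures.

0.981

Compute ⟨x⟩ and ⟨x²⟩ separately, then (Δx)² = ⟨x²⟩ − ⟨x⟩².
On 0 ≤ x ≤ L (j ≠ l): ∫sin²(jπx/L) dx = L/2, ∫sin(jπx/L)·sin(lπx/L) dx = 0; diagonal moments ∫x·sin²(jπx/L) dx = L²/4, ∫x²·sin²(jπx/L) dx = L³·(1/6 − 1/(4j²π²)); cross terms ∫x·sin(jπx/L)·sin(lπx/L) dx = 0 for j + l even and −4jlL²/(π²(j² − l²)²) for j + l odd, ∫x²·sin(jπx/L)·sin(lπx/L) dx = (−1)^(j+l)·4jlL³/(π²(j² − l²)²); higher powers the same way via product-to-sum and parts.
Normalization: ∫|φ|² dx = 5.3408.
⟨x⟩ = 1.5800 and ⟨x²⟩ = 3.4773.
(Δx)² = 3.4773 − (1.5800)² = 0.98086.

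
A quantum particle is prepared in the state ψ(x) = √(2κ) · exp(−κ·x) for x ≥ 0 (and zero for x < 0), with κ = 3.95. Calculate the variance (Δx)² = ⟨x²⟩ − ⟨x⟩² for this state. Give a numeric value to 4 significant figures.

0.01602

Compute ⟨x⟩ and ⟨x²⟩ separately, then (Δx)² = ⟨x²⟩ − ⟨x⟩².
Every integrand reduces to terms xʲ·e^(−2κx) on [0, ∞); use ∫₀^∞ xʲ·e^(−2κx) dx = j!/(2κ)^(j+1).
⟨x⟩ = 0.12658 and ⟨x²⟩ = 0.032046.
(Δx)² = 0.032046 − (0.12658)² = 0.016023.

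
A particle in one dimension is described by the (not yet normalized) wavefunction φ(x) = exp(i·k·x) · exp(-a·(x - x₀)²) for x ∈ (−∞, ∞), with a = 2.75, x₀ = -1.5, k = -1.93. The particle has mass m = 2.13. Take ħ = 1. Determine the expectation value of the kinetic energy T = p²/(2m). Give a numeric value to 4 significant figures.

T = −(ħ²/2m) d²/dx², so ⟨T⟩ = −(ħ²/2m) ∫ φ*·φ'' dx / ∫|φ|² dx; with m = 2.13.
Gaussian moments (u = x − x₀): ∫u^(2j)·e^(−2au²) du = (2j−1)!!/(4a)^j · √(π/(2a)), odd powers integrate to 0; here √(π/(2a)) = 0.75578. Derivatives: φ′ = (ik − 2au)·φ, φ″ = ((ik − 2au)² − 2a)·φ; the odd-in-u pieces drop out.
State is unnormalized: ∫|φ|² dx = 0.75578, and ∫φ*·(−ħ²/2m · φ'') dx = 1.1487, so ⟨T⟩ = 1.1487 / 0.75578.
⟨T⟩ = 1.5199.

1.520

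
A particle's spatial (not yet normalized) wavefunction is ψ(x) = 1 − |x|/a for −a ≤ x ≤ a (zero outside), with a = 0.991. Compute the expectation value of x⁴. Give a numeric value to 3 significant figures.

0.0276

⟨x⁴⟩ = ∫ x⁴·|ψ|² dx / ∫|ψ|² dx (integrals over the domain).
ψ is even, so ∫ over [−a, a] = 2∫₀ᵃ with ψ = 1 − x/a there: ∫₀ᵃ (1 − x/a)² dx = a/3, ∫₀ᵃ x²(1 − x/a)² dx = a³/30, ∫₀ᵃ x⁴(1 − x/a)² dx = a⁵/105.
State is unnormalized: ∫|ψ|² dx = 0.66067, and ∫ψ*·x⁴·ψ dx = 0.018206, so ⟨x⁴⟩ = 0.018206 / 0.66067.
⟨x⁴⟩ = 0.027557.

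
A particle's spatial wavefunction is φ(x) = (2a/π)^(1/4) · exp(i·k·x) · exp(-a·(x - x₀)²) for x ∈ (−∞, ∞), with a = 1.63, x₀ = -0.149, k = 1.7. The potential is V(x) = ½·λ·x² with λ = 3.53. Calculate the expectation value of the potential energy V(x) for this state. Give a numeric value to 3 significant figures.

0.310

⟨V⟩ = ∫ V(x)·|φ|² dx.
Gaussian moments (u = x − x₀): ∫u^(2j)·e^(−2au²) du = (2j−1)!!/(4a)^j · √(π/(2a)), odd powers integrate to 0; here √(π/(2a)) = 0.98167.
⟨V⟩ = 0.30989.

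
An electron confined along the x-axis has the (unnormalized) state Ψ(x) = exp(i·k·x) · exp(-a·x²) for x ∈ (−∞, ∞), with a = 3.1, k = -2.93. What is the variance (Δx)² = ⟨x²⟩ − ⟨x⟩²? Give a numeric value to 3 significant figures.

0.0806

Compute ⟨x⟩ and ⟨x²⟩ separately, then (Δx)² = ⟨x²⟩ − ⟨x⟩².
Gaussian moments: ∫x^(2j)·e^(−2ax²) dx = (2j−1)!!/(4a)^j · √(π/(2a)), odd powers integrate to 0; here √(π/(2a)) = 0.71183.
Normalization: ∫|Ψ|² dx = 0.71183.
⟨x⟩ = 0.0000 and ⟨x²⟩ = 0.080645.
(Δx)² = 0.080645 − (0.0000)² = 0.080645.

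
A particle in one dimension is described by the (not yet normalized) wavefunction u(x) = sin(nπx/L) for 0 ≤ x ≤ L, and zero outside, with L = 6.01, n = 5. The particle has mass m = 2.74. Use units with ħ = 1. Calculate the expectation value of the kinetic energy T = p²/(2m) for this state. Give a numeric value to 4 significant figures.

1.247

T = −(ħ²/2m) d²/dx², so ⟨T⟩ = −(ħ²/2m) ∫ u*·u'' dx / ∫|u|² dx; with m = 2.74.
d/dx sin(nπx/L) = (nπ/L)·cos(nπx/L) and d²/dx² sin(nπx/L) = −(nπ/L)²·sin(nπx/L); on 0 ≤ x ≤ L, ∫sin²(nπx/L) dx = L/2 and ∫sin(nπx/L)·cos(nπx/L) dx = 0.
State is unnormalized: ∫|u|² dx = 3.0050, and ∫u*·(−ħ²/2m · u'') dx = 3.7459, so ⟨T⟩ = 3.7459 / 3.0050.
⟨T⟩ = 1.2466.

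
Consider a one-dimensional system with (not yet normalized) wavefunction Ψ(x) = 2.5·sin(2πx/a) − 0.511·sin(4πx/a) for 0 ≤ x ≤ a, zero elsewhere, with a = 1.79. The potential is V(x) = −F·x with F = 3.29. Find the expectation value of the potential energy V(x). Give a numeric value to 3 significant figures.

-2.94

⟨V⟩ = ∫ V(x)·|Ψ|² dx / ∫|Ψ|² dx.
On 0 ≤ x ≤ a (j ≠ l): ∫sin²(jπx/a) dx = a/2, ∫sin(jπx/a)·sin(lπx/a) dx = 0; diagonal moments ∫x·sin²(jπx/a) dx = a²/4, ∫x²·sin²(jπx/a) dx = a³·(1/6 − 1/(4j²π²)); cross terms ∫x·sin(jπx/a)·sin(lπx/a) dx = 0 for j + l even and −4jla²/(π²(j² − l²)²) for j + l odd, ∫x²·sin(jπx/a)·sin(lπx/a) dx = (−1)^(j+l)·4jla³/(π²(j² − l²)²); higher powers the same way via product-to-sum and parts.
State is unnormalized: ∫|Ψ|² dx = 5.8275, and ∫Ψ*·V(x)·Ψ dx = -17.159, so ⟨V⟩ = -17.159 / 5.8275.
⟨V⟩ = -2.9446.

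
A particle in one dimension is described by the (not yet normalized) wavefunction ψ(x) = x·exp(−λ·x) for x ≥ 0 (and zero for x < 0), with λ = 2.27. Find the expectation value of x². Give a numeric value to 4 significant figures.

⟨x²⟩ = ∫ x²·|ψ|² dx / ∫|ψ|² dx (integrals over the domain).
Every integrand reduces to terms xʲ·e^(−2λx) on [0, ∞); use ∫₀^∞ xʲ·e^(−2λx) dx = j!/(2λ)^(j+1).
State is unnormalized: ∫|ψ|² dx = 0.021373, and ∫ψ*·x²·ψ dx = 0.012443, so ⟨x²⟩ = 0.012443 / 0.021373.
⟨x²⟩ = 0.58220.

0.5822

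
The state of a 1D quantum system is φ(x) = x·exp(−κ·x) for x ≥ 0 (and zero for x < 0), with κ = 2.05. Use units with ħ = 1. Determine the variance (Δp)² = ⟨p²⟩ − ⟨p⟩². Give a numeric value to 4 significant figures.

4.203

Compute ⟨p⟩ and ⟨p²⟩ separately; (Δp)² = ⟨p²⟩ − ⟨p⟩².
Differentiate x·exp(−κ·x) with the product rule; every integrand then reduces to terms xʲ·e^(−2κx) on [0, ∞), with ∫₀^∞ xʲ·e^(−2κx) dx = j!/(2κ)^(j+1).
Normalization: ∫|φ|² dx = 0.029019.
⟨p⟩ = 0.0000 and ⟨p²⟩ = 4.2025.
(Δp)² = 4.2025 − (0.0000)² = 4.2025.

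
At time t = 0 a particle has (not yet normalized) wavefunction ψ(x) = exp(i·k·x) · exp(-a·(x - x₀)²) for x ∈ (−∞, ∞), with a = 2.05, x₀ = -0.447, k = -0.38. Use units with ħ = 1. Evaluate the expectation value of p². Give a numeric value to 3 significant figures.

2.19

p² ψ = −ħ² d²ψ/dx²; ⟨p²⟩ = −ħ² ∫ ψ*·ψ'' dx / ∫|ψ|² dx.
Gaussian moments (u = x − x₀): ∫u^(2j)·e^(−2au²) du = (2j−1)!!/(4a)^j · √(π/(2a)), odd powers integrate to 0; here √(π/(2a)) = 0.87535. Derivatives: ψ′ = (ik − 2au)·ψ, ψ″ = ((ik − 2au)² − 2a)·ψ; the odd-in-u pieces drop out.
State is unnormalized: ∫|ψ|² dx = 0.87535, and ∫ψ*·(−ħ² ψ'') dx = 1.9209, so ⟨p²⟩ = 1.9209 / 0.87535.
⟨p²⟩ = 2.1944.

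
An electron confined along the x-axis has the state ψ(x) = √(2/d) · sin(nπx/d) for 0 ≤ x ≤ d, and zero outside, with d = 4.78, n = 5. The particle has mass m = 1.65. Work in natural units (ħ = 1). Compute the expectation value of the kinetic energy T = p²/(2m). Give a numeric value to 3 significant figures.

3.27

T = −(ħ²/2m) d²/dx², so ⟨T⟩ = −(ħ²/2m) ∫ ψ*·ψ'' dx; with m = 1.65.
d/dx sin(nπx/d) = (nπ/d)·cos(nπx/d) and d²/dx² sin(nπx/d) = −(nπ/d)²·sin(nπx/d); on 0 ≤ x ≤ d, ∫sin²(nπx/d) dx = d/2 and ∫sin(nπx/d)·cos(nπx/d) dx = 0.
⟨T⟩ = 3.2724.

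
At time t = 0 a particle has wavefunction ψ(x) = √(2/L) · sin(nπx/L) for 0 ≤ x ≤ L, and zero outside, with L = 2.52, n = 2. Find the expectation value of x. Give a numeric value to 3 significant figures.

⟨x⟩ = ∫ x·|ψ|² dx (integrals over the domain).
With sin²θ = (1 − cos2θ)/2 on 0 ≤ x ≤ L: ∫sin²(nπx/L) dx = L/2, ∫x·sin²(nπx/L) dx = L²/4, ∫x²·sin²(nπx/L) dx = L³·(1/6 − 1/(4n²π²)); higher powers xᵏ the same way, integrating xᵏ·cos(2nπx/L) by parts.
⟨x⟩ = 1.2600.

1.26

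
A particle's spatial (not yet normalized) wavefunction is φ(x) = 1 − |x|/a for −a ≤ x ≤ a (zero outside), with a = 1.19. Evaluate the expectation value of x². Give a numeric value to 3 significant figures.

⟨x²⟩ = ∫ x²·|φ|² dx / ∫|φ|² dx (integrals over the domain).
φ is even, so ∫ over [−a, a] = 2∫₀ᵃ with φ = 1 − x/a there: ∫₀ᵃ (1 − x/a)² dx = a/3, ∫₀ᵃ x²(1 − x/a)² dx = a³/30, ∫₀ᵃ x⁴(1 − x/a)² dx = a⁵/105.
State is unnormalized: ∫|φ|² dx = 0.79333, and ∫φ*·x²·φ dx = 0.11234, so ⟨x²⟩ = 0.11234 / 0.79333.
⟨x²⟩ = 0.14161.

0.142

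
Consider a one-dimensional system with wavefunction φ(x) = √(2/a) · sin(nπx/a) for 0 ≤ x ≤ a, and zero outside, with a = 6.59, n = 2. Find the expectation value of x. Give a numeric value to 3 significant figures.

3.30

⟨x⟩ = ∫ x·|φ|² dx (integrals over the domain).
With sin²θ = (1 − cos2θ)/2 on 0 ≤ x ≤ a: ∫sin²(nπx/a) dx = a/2, ∫x·sin²(nπx/a) dx = a²/4, ∫x²·sin²(nπx/a) dx = a³·(1/6 − 1/(4n²π²)); higher powers xᵏ the same way, integrating xᵏ·cos(2nπx/a) by parts.
⟨x⟩ = 3.2950.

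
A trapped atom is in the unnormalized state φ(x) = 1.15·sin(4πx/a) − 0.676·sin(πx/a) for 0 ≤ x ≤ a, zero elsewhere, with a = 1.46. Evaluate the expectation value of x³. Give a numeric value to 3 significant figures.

0.761

⟨x³⟩ = ∫ x³·|φ|² dx / ∫|φ|² dx (integrals over the domain).
On 0 ≤ x ≤ a (j ≠ l): ∫sin²(jπx/a) dx = a/2, ∫sin(jπx/a)·sin(lπx/a) dx = 0; diagonal moments ∫x·sin²(jπx/a) dx = a²/4, ∫x²·sin²(jπx/a) dx = a³·(1/6 − 1/(4j²π²)); cross terms ∫x·sin(jπx/a)·sin(lπx/a) dx = 0 for j + l even and −4jla²/(π²(j² − l²)²) for j + l odd, ∫x²·sin(jπx/a)·sin(lπx/a) dx = (−1)^(j+l)·4jla³/(π²(j² − l²)²); higher powers the same way via product-to-sum and parts.
State is unnormalized: ∫|φ|² dx = 1.2990, and ∫φ*·x³·φ dx = 0.98919, so ⟨x³⟩ = 0.98919 / 1.2990.
⟨x³⟩ = 0.76149.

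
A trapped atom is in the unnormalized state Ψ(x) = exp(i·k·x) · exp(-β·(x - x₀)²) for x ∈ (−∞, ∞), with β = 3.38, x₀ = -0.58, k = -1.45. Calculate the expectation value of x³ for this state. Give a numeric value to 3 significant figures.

-0.324

⟨x³⟩ = ∫ x³·|Ψ|² dx / ∫|Ψ|² dx (integrals over the domain).
Gaussian moments (u = x − x₀): ∫u^(2j)·e^(−2βu²) du = (2j−1)!!/(4β)^j · √(π/(2β)), odd powers integrate to 0; here √(π/(2β)) = 0.68171.
State is unnormalized: ∫|Ψ|² dx = 0.68171, and ∫Ψ*·x³·Ψ dx = -0.22075, so ⟨x³⟩ = -0.22075 / 0.68171.
⟨x³⟩ = -0.32381.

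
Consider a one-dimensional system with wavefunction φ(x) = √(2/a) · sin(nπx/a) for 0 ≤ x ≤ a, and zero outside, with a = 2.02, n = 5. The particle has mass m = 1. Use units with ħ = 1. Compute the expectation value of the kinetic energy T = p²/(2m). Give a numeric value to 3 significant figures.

30.2

T = −(ħ²/2m) d²/dx², so ⟨T⟩ = −(ħ²/2m) ∫ φ*·φ'' dx; with m = 1.
d/dx sin(nπx/a) = (nπ/a)·cos(nπx/a) and d²/dx² sin(nπx/a) = −(nπ/a)²·sin(nπx/a); on 0 ≤ x ≤ a, ∫sin²(nπx/a) dx = a/2 and ∫sin(nπx/a)·cos(nπx/a) dx = 0.
⟨T⟩ = 30.235.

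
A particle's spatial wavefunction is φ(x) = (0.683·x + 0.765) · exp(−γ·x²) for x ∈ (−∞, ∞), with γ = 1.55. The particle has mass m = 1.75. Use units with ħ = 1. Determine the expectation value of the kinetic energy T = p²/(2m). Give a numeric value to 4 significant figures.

0.5438

T = −(ħ²/2m) d²/dx², so ⟨T⟩ = −(ħ²/2m) ∫ φ*·φ'' dx / ∫|φ|² dx; with m = 1.75.
Expand each integrand as polynomial × e^(−2γx²) and use ∫x^(2j)·e^(−2γx²) dx = (2j−1)!!/(4γ)^j · √(π/(2γ)), odd powers → 0; here √(π/(2γ)) = 1.0067. Differentiate with the product rule, d/dx e^(−γx²) = −2γx·e^(−γx²).
State is unnormalized: ∫|φ|² dx = 0.66488, and ∫φ*·(−ħ²/2m · φ'') dx = 0.36153, so ⟨T⟩ = 0.36153 / 0.66488.
⟨T⟩ = 0.54376.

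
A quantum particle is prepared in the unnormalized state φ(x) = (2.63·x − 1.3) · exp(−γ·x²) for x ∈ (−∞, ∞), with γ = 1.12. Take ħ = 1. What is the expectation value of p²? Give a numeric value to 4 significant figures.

p² φ = −ħ² d²φ/dx²; ⟨p²⟩ = −ħ² ∫ φ*·φ'' dx / ∫|φ|² dx.
Expand each integrand as polynomial × e^(−2γx²) and use ∫x^(2j)·e^(−2γx²) dx = (2j−1)!!/(4γ)^j · √(π/(2γ)), odd powers → 0; here √(π/(2γ)) = 1.1843. Differentiate with the product rule, d/dx e^(−γx²) = −2γx·e^(−γx²).
State is unnormalized: ∫|φ|² dx = 3.8299, and ∫φ*·(−ħ² φ'') dx = 8.3852, so ⟨p²⟩ = 8.3852 / 3.8299.
⟨p²⟩ = 2.1894.

2.189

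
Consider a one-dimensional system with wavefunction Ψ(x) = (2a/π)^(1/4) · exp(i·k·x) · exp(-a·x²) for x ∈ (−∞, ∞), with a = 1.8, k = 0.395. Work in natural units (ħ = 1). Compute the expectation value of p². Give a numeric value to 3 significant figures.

1.96

p² Ψ = −ħ² d²Ψ/dx²; ⟨p²⟩ = −ħ² ∫ Ψ*·Ψ'' dx.
Gaussian moments: ∫x^(2j)·e^(−2ax²) dx = (2j−1)!!/(4a)^j · √(π/(2a)), odd powers integrate to 0; here √(π/(2a)) = 0.93417. Derivatives: Ψ′ = (ik − 2ax)·Ψ, Ψ″ = ((ik − 2ax)² − 2a)·Ψ; the odd-in-x pieces drop out.
⟨p²⟩ = 1.9560.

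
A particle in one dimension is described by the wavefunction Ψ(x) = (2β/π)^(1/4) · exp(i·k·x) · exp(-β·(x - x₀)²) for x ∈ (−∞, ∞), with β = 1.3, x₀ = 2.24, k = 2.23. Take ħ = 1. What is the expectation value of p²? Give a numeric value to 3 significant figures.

6.27

p² Ψ = −ħ² d²Ψ/dx²; ⟨p²⟩ = −ħ² ∫ Ψ*·Ψ'' dx.
Gaussian moments (u = x − x₀): ∫u^(2j)·e^(−2βu²) du = (2j−1)!!/(4β)^j · √(π/(2β)), odd powers integrate to 0; here √(π/(2β)) = 1.0992. Derivatives: Ψ′ = (ik − 2βu)·Ψ, Ψ″ = ((ik − 2βu)² − 2β)·Ψ; the odd-in-u pieces drop out.
⟨p²⟩ = 6.2729.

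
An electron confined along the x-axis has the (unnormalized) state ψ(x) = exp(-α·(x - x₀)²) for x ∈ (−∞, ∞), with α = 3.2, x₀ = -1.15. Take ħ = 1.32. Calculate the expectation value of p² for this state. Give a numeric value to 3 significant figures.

p² ψ = −ħ² d²ψ/dx²; ⟨p²⟩ = −ħ² ∫ ψ*·ψ'' dx / ∫|ψ|² dx.
Gaussian moments (u = x − x₀): ∫u^(2j)·e^(−2αu²) du = (2j−1)!!/(4α)^j · √(π/(2α)), odd powers integrate to 0; here √(π/(2α)) = 0.70062. Derivatives: d/dx e^(−αu²) = −2αu·e^(−αu²), d²/dx² e^(−αu²) = (4α²u² − 2α)·e^(−αu²).
State is unnormalized: ∫|ψ|² dx = 0.70062, and ∫ψ*·(−ħ² ψ'') dx = 3.9065, so ⟨p²⟩ = 3.9065 / 0.70062.
⟨p²⟩ = 5.5757.

5.58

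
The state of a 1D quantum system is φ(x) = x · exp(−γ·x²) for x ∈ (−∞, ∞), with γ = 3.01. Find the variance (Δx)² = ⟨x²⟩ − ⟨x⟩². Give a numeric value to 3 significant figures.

0.249

Compute ⟨x⟩ and ⟨x²⟩ separately, then (Δx)² = ⟨x²⟩ − ⟨x⟩².
Expand each integrand as polynomial × e^(−2γx²) and use ∫x^(2j)·e^(−2γx²) dx = (2j−1)!!/(4γ)^j · √(π/(2γ)), odd powers → 0; here √(π/(2γ)) = 0.72240.
Normalization: ∫|φ|² dx = 0.060000.
⟨x⟩ = 0.0000 and ⟨x²⟩ = 0.24917.
(Δx)² = 0.24917 − (0.0000)² = 0.24917.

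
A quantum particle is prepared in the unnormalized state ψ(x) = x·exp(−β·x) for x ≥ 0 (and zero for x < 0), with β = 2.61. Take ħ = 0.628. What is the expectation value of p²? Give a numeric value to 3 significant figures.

2.69

p² ψ = −ħ² d²ψ/dx²; ⟨p²⟩ = −ħ² ∫ ψ*·ψ'' dx / ∫|ψ|² dx.
Differentiate x·exp(−β·x) with the product rule; every integrand then reduces to terms xʲ·e^(−2βx) on [0, ∞), with ∫₀^∞ xʲ·e^(−2βx) dx = j!/(2β)^(j+1).
State is unnormalized: ∫|ψ|² dx = 0.014061, and ∫ψ*·(−ħ² ψ'') dx = 0.037776, so ⟨p²⟩ = 0.037776 / 0.014061.
⟨p²⟩ = 2.6866.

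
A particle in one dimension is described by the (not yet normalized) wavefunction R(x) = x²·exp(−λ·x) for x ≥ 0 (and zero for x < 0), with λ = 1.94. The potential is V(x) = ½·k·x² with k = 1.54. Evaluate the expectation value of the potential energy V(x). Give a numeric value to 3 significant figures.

1.53

⟨V⟩ = ∫ V(x)·|R|² dx / ∫|R|² dx.
Every integrand reduces to terms xʲ·e^(−2λx) on [0, ∞); use ∫₀^∞ xʲ·e^(−2λx) dx = j!/(2λ)^(j+1).
State is unnormalized: ∫|R|² dx = 0.027293, and ∫R*·V(x)·R dx = 0.041879, so ⟨V⟩ = 0.041879 / 0.027293.
⟨V⟩ = 1.5344.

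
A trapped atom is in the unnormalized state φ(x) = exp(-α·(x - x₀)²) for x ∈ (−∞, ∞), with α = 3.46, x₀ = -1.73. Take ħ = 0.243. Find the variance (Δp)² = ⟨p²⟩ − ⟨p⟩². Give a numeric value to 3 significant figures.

Compute ⟨p⟩ and ⟨p²⟩ separately; (Δp)² = ⟨p²⟩ − ⟨p⟩².
Gaussian moments (u = x − x₀): ∫u^(2j)·e^(−2αu²) du = (2j−1)!!/(4α)^j · √(π/(2α)), odd powers integrate to 0; here √(π/(2α)) = 0.67379. Derivatives: d/dx e^(−αu²) = −2αu·e^(−αu²), d²/dx² e^(−αu²) = (4α²u² − 2α)·e^(−αu²).
Normalization: ∫|φ|² dx = 0.67379.
⟨p⟩ = 0.0000 and ⟨p²⟩ = 0.20431.
(Δp)² = 0.20431 − (0.0000)² = 0.20431.

0.204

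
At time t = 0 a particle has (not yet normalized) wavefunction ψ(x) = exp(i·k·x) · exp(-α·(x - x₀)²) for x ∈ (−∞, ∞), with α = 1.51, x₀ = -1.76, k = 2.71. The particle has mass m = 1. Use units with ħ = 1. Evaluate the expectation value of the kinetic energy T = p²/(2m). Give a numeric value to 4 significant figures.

4.427

T = −(ħ²/2m) d²/dx², so ⟨T⟩ = −(ħ²/2m) ∫ ψ*·ψ'' dx / ∫|ψ|² dx; with m = 1.
Gaussian moments (u = x − x₀): ∫u^(2j)·e^(−2αu²) du = (2j−1)!!/(4α)^j · √(π/(2α)), odd powers integrate to 0; here √(π/(2α)) = 1.0199. Derivatives: ψ′ = (ik − 2αu)·ψ, ψ″ = ((ik − 2αu)² − 2α)·ψ; the odd-in-u pieces drop out.
State is unnormalized: ∫|ψ|² dx = 1.0199, and ∫ψ*·(−ħ²/2m · ψ'') dx = 4.5153, so ⟨T⟩ = 4.5153 / 1.0199.
⟨T⟩ = 4.4271.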